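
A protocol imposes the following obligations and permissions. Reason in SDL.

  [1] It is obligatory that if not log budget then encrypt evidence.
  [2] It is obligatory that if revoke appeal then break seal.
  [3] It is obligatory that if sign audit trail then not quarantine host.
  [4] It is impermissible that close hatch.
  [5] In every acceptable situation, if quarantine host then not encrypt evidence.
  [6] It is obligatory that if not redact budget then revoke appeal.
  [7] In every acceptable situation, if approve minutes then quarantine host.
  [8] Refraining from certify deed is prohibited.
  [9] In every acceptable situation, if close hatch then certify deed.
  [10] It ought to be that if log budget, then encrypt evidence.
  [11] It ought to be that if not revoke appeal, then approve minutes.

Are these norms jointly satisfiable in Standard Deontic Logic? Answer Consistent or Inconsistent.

Premise 9 is O(close_hatch → certify_deed); even if O(certify_deed) held, inferring O(close_hatch) would be affirming the consequent — invalid.
So O(close_hatch) is not derivable, and the apparent clash with O(¬close_hatch) does not arise.
A world satisfying every obligation exists (e.g. approve_minutes=false, break_seal=true, certify_deed=true, close_hatch=false, encrypt_evidence=true, log_budget=false, quarantine_host=false, redact_budget=false, revoke_appeal=true, sign_audit_trail=false); no atom is both obligatory and forbidden, so the set is consistent.

Consistent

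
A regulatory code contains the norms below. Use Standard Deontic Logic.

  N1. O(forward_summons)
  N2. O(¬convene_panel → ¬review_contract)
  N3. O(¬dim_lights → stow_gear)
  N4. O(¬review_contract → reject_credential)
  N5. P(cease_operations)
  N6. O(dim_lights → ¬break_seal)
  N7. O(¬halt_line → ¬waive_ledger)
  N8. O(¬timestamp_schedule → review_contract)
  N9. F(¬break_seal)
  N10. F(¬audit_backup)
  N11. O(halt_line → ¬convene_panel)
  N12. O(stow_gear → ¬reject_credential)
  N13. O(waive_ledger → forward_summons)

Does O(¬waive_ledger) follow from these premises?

Premise 9 is F(¬break_seal), i.e. O(break_seal).
Premise 6, O(dim_lights → ¬break_seal), contraposes to O(break_seal → ¬dim_lights); with O(break_seal) we get O(¬dim_lights).
Premise 3 is O(¬dim_lights → stow_gear); since O(¬dim_lights), deontic closure gives O(stow_gear).
From O(stow_gear) and premise 12, O(stow_gear → ¬reject_credential), we obtain O(¬reject_credential).
Premise 4, O(¬review_contract → reject_credential), contraposes to O(¬reject_credential → review_contract); with O(¬reject_credential) we get O(review_contract).
Premise 2, O(¬convene_panel → ¬review_contract), contraposes to O(review_contract → convene_panel); with O(review_contract) we get O(convene_panel).
The contrapositive of premise 11 (O(halt_line → ¬convene_panel)) is O(convene_panel → ¬halt_line), and O(convene_panel) is already established, so O(¬halt_line).
From O(¬halt_line) and premise 7, O(¬halt_line → ¬waive_ledger), we obtain O(¬waive_ledger).
Premises 1, 5, 8, 10, 13 do not contribute to this derivation.
So O(¬waive_ledger) follows.

Yes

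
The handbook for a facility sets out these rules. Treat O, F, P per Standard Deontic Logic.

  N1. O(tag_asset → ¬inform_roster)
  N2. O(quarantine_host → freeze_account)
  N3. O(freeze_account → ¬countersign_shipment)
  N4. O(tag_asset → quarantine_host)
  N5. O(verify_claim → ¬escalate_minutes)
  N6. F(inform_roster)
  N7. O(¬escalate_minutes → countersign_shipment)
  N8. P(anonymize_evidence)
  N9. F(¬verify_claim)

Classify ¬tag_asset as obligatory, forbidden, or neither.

Obligatory

Premise 9 is F(¬verify_claim), i.e. O(verify_claim).
From O(verify_claim) and premise 5, O(verify_claim → ¬escalate_minutes), we obtain O(¬escalate_minutes).
Premise 7 is O(¬escalate_minutes → countersign_shipment); since O(¬escalate_minutes), deontic closure gives O(countersign_shipment).
The contrapositive of premise 3 (O(freeze_account → ¬countersign_shipment)) is O(countersign_shipment → ¬freeze_account), and O(countersign_shipment) is already established, so O(¬freeze_account).
Premise 2 is O(quarantine_host → freeze_account); contrapositively O(¬freeze_account → ¬quarantine_host). Since O(¬freeze_account) holds, K gives O(¬quarantine_host).
The contrapositive of premise 4 (O(tag_asset → quarantine_host)) is O(¬quarantine_host → ¬tag_asset), and O(¬quarantine_host) is already established, so O(¬tag_asset).
Premises 1, 6, 8 do not contribute to this derivation.
Hence ¬tag_asset is obligatory.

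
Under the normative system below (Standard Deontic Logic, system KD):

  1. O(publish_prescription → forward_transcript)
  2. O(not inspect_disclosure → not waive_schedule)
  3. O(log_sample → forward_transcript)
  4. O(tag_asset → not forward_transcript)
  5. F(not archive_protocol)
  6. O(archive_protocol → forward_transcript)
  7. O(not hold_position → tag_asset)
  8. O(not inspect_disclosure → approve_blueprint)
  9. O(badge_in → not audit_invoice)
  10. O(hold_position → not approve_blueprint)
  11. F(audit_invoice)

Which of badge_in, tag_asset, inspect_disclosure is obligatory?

Premise 5, F(not archive_protocol), is equivalent to O(archive_protocol).
Premise 6 is O(archive_protocol → forward_transcript); since O(archive_protocol), deontic closure gives O(forward_transcript).
Premise 4 is O(tag_asset → not forward_transcript); contrapositively O(forward_transcript → not tag_asset). Since O(forward_transcript) holds, K gives O(not tag_asset).
The contrapositive of premise 7 (O(not hold_position → tag_asset)) is O(not tag_asset → hold_position), and O(not tag_asset) is already established, so O(hold_position).
Applying K to premise 10 (O(hold_position → not approve_blueprint)) and O(hold_position) yields O(not approve_blueprint).
Premise 8 is O(not inspect_disclosure → approve_blueprint); contrapositively O(not approve_blueprint → inspect_disclosure). Since O(not approve_blueprint) holds, K gives O(inspect_disclosure).
So O(inspect_disclosure) holds — inspect_disclosure is obligatory. None of the other listed options is made obligatory by any chain of premises.

inspect_disclosure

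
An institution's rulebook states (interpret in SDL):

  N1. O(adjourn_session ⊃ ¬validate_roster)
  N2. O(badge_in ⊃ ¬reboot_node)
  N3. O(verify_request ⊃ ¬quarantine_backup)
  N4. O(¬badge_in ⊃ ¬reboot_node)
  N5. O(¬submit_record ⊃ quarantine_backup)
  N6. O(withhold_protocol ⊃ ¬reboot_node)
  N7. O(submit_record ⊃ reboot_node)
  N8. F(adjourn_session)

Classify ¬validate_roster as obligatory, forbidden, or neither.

Premise 1 is O(adjourn_session ⊃ ¬validate_roster), but O(adjourn_session) is not derivable from the premises, so it does not yield O(¬validate_roster).
No premise or chain of K-axiom applications forces O(¬validate_roster), and none forces O(validate_roster). So ¬validate_roster is neither obligatory nor forbidden under these norms.

Neither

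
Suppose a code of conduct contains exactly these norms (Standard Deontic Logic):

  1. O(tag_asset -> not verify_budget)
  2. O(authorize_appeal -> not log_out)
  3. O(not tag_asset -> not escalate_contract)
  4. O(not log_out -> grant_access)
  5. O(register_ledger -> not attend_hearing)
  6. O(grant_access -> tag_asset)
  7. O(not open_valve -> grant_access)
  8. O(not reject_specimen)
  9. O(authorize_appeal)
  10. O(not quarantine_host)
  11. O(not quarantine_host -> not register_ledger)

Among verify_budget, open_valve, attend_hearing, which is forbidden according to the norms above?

Premise 9 gives O(authorize_appeal).
With premise 2, O(authorize_appeal -> not log_out), the K-axiom yields O(not log_out).
Applying K to premise 4 (O(not log_out -> grant_access)) and O(not log_out) yields O(grant_access).
From O(grant_access) and premise 6, O(grant_access -> tag_asset), we obtain O(tag_asset).
From O(tag_asset) and premise 1, O(tag_asset -> not verify_budget), we obtain O(not verify_budget).
So O(not verify_budget) holds, i.e. verify_budget is forbidden. None of the other listed options is forbidden under the premises.

verify_budget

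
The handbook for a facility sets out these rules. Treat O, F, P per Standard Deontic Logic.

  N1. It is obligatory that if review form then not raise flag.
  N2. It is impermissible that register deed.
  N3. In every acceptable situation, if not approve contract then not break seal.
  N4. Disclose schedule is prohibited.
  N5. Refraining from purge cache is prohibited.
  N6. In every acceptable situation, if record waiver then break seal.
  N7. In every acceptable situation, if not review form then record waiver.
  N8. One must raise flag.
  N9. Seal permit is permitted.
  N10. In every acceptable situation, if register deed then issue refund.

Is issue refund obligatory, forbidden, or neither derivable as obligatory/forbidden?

Neither

Premise 10 is O(register_deed → issue_refund), but O(register_deed) is not derivable from the premises, so it does not yield O(issue_refund).
No premise or chain of K-axiom applications forces O(issue_refund), and none forces O(¬issue_refund). So issue_refund is neither obligatory nor forbidden under these norms.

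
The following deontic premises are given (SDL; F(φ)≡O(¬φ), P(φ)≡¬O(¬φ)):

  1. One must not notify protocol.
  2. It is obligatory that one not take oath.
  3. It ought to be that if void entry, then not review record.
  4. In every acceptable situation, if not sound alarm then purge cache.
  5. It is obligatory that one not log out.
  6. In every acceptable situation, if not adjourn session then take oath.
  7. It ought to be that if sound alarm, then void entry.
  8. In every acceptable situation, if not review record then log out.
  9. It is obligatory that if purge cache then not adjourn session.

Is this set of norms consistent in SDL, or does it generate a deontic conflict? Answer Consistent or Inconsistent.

Premise 2 gives O(¬take_oath).
Premise 6, O(¬adjourn_session → take_oath), contraposes to O(¬take_oath → adjourn_session); with O(¬take_oath) we get O(adjourn_session).
The contrapositive of premise 9 (O(purge_cache → ¬adjourn_session)) is O(adjourn_session → ¬purge_cache), and O(adjourn_session) is already established, so O(¬purge_cache).
Premise 4 is O(¬sound_alarm → purge_cache); contrapositively O(¬purge_cache → sound_alarm). Since O(¬purge_cache) holds, K gives O(sound_alarm).
From O(sound_alarm) and premise 7, O(sound_alarm → void_entry), we obtain O(void_entry).
From O(void_entry) and premise 3, O(void_entry → ¬review_record), we obtain O(¬review_record).
Applying K to premise 8 (O(¬review_record → log_out)) and O(¬review_record) yields O(log_out).
Yet premise 5 states O(¬log_out).
We now have both O(log_out) and O(¬log_out) — log_out is simultaneously obligatory and forbidden, violating the D-axiom.

Inconsistent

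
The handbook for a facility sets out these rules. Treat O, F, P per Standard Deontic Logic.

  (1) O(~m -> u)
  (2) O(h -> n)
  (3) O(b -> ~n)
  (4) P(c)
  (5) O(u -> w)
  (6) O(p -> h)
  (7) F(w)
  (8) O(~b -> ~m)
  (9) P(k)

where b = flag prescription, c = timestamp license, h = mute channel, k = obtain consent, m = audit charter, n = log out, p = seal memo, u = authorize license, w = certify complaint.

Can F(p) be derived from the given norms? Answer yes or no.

Yes

Premise 7 is F(w), i.e. O(~w).
Premise 5, O(u -> w), contraposes to O(~w -> ~u); with O(~w) we get O(~u).
The contrapositive of premise 1 (O(~m -> u)) is O(~u -> m), and O(~u) is already established, so O(m).
The contrapositive of premise 8 (O(~b -> ~m)) is O(m -> b), and O(m) is already established, so O(b).
From O(b) and premise 3, O(b -> ~n), we obtain O(~n).
Premise 2 is O(h -> n); contrapositively O(~n -> ~h). Since O(~n) holds, K gives O(~h).
Premise 6, O(p -> h), contraposes to O(~h -> ~p); with O(~h) we get O(~p).
Premises 4, 9 do not contribute to this derivation.
So O(~p) holds, i.e. F(p). The claim follows.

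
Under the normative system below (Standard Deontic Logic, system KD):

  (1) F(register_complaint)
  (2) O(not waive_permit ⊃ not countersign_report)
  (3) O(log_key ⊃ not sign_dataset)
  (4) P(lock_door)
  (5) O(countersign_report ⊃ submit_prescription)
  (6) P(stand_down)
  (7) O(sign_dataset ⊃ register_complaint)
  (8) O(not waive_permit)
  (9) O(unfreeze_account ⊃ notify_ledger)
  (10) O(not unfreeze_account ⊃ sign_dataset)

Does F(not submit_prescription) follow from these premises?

Premise 5 is O(countersign_report ⊃ submit_prescription), but O(countersign_report) is not derivable from the premises, so it does not yield O(submit_prescription).
No other premise forces O(submit_prescription). An ideal world satisfying every premise can still have not submit_prescription true, so F(not submit_prescription) is not derivable.

No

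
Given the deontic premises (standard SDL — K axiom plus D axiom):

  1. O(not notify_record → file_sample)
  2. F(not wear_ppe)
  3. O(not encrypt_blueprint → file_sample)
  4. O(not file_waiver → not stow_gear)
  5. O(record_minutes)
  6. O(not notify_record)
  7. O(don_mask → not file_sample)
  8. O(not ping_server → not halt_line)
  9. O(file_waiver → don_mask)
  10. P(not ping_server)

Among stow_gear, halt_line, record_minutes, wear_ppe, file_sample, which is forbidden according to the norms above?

stow_gear

Premise 6 states O(not notify_record) outright.
Applying K to premise 1 (O(not notify_record → file_sample)) and O(not notify_record) yields O(file_sample).
Premise 7 is O(don_mask → not file_sample); contrapositively O(file_sample → not don_mask). Since O(file_sample) holds, K gives O(not don_mask).
Premise 9, O(file_waiver → don_mask), contraposes to O(not don_mask → not file_waiver); with O(not don_mask) we get O(not file_waiver).
Premise 4 is O(not file_waiver → not stow_gear); since O(not file_waiver), deontic closure gives O(not stow_gear).
So O(not stow_gear) holds, i.e. stow_gear is forbidden. None of the other listed options is forbidden under the premises.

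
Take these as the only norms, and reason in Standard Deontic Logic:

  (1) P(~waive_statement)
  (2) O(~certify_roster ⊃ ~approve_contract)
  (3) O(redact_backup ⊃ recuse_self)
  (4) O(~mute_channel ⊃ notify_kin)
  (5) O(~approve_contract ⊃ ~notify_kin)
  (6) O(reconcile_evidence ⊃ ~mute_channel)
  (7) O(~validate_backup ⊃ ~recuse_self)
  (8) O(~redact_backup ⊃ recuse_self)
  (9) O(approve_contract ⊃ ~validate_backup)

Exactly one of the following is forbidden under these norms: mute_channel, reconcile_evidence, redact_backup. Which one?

reconcile_evidence

Premises 3 and 8 are O(redact_backup ⊃ recuse_self) and O(~redact_backup ⊃ recuse_self); every ideal world satisfies redact_backup or ~redact_backup, so in either case recuse_self holds — hence O(recuse_self).
Premise 7, O(~validate_backup ⊃ ~recuse_self), contraposes to O(recuse_self ⊃ validate_backup); with O(recuse_self) we get O(validate_backup).
Premise 9, O(approve_contract ⊃ ~validate_backup), contraposes to O(validate_backup ⊃ ~approve_contract); with O(validate_backup) we get O(~approve_contract).
With premise 5, O(~approve_contract ⊃ ~notify_kin), the K-axiom yields O(~notify_kin).
Premise 4 is O(~mute_channel ⊃ notify_kin); contrapositively O(~notify_kin ⊃ mute_channel). Since O(~notify_kin) holds, K gives O(mute_channel).
Premise 6 is O(reconcile_evidence ⊃ ~mute_channel); contrapositively O(mute_channel ⊃ ~reconcile_evidence). Since O(mute_channel) holds, K gives O(~reconcile_evidence).
So O(~reconcile_evidence) holds, i.e. reconcile_evidence is forbidden. None of the other listed options is forbidden under the premises.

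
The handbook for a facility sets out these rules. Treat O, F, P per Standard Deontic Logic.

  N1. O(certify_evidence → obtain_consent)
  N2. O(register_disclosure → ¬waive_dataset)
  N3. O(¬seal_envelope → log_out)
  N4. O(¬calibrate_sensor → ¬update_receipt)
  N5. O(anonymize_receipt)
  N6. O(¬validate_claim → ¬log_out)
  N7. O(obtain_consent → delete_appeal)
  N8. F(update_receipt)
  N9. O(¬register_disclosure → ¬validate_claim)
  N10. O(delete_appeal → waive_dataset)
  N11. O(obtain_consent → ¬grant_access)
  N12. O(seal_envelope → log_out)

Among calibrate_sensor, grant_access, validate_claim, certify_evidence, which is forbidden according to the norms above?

certify_evidence

Premises 12 and 3 cover both cases: O(seal_envelope → log_out) and O(¬seal_envelope → log_out). Since seal_envelope ∨ ¬seal_envelope is a tautology, O(log_out) follows.
The contrapositive of premise 6 (O(¬validate_claim → ¬log_out)) is O(log_out → validate_claim), and O(log_out) is already established, so O(validate_claim).
Premise 9 is O(¬register_disclosure → ¬validate_claim); contrapositively O(validate_claim → register_disclosure). Since O(validate_claim) holds, K gives O(register_disclosure).
From O(register_disclosure) and premise 2, O(register_disclosure → ¬waive_dataset), we obtain O(¬waive_dataset).
Premise 10 is O(delete_appeal → waive_dataset); contrapositively O(¬waive_dataset → ¬delete_appeal). Since O(¬waive_dataset) holds, K gives O(¬delete_appeal).
Premise 7, O(obtain_consent → delete_appeal), contraposes to O(¬delete_appeal → ¬obtain_consent); with O(¬delete_appeal) we get O(¬obtain_consent).
The contrapositive of premise 1 (O(certify_evidence → obtain_consent)) is O(¬obtain_consent → ¬certify_evidence), and O(¬obtain_consent) is already established, so O(¬certify_evidence).
So O(¬certify_evidence) holds, i.e. certify_evidence is forbidden. None of the other listed options is forbidden under the premises.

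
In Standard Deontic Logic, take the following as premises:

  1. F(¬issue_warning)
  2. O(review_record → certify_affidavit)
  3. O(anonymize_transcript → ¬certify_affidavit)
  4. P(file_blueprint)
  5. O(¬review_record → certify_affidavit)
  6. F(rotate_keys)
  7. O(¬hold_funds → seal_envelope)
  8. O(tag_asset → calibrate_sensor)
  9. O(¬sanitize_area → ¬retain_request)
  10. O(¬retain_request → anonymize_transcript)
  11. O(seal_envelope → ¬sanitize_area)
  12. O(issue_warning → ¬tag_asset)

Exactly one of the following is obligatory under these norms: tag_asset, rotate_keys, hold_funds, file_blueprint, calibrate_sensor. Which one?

hold_funds

Premises 2 and 5 are O(review_record → certify_affidavit) and O(¬review_record → certify_affidavit); every ideal world satisfies review_record or ¬review_record, so in either case certify_affidavit holds — hence O(certify_affidavit).
The contrapositive of premise 3 (O(anonymize_transcript → ¬certify_affidavit)) is O(certify_affidavit → ¬anonymize_transcript), and O(certify_affidavit) is already established, so O(¬anonymize_transcript).
Premise 10, O(¬retain_request → anonymize_transcript), contraposes to O(¬anonymize_transcript → retain_request); with O(¬anonymize_transcript) we get O(retain_request).
The contrapositive of premise 9 (O(¬sanitize_area → ¬retain_request)) is O(retain_request → sanitize_area), and O(retain_request) is already established, so O(sanitize_area).
Premise 11 is O(seal_envelope → ¬sanitize_area); contrapositively O(sanitize_area → ¬seal_envelope). Since O(sanitize_area) holds, K gives O(¬seal_envelope).
Premise 7 is O(¬hold_funds → seal_envelope); contrapositively O(¬seal_envelope → hold_funds). Since O(¬seal_envelope) holds, K gives O(hold_funds).
So O(hold_funds) holds — hold_funds is obligatory. None of the other listed options is made obligatory by any chain of premises.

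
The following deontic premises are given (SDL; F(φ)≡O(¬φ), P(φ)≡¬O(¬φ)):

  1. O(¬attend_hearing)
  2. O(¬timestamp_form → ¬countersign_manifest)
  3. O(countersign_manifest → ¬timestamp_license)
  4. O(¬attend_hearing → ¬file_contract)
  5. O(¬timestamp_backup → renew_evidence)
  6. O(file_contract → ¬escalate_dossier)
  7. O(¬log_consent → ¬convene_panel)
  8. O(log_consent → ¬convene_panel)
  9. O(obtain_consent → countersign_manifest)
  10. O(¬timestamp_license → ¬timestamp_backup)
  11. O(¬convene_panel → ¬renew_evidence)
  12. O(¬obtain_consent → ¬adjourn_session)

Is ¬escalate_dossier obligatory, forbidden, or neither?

Premise 6 is O(file_contract → ¬escalate_dossier), but O(file_contract) is not derivable from the premises, so it does not yield O(¬escalate_dossier).
No premise or chain of K-axiom applications forces O(¬escalate_dossier), and none forces O(escalate_dossier). So ¬escalate_dossier is neither obligatory nor forbidden under these norms.

Neither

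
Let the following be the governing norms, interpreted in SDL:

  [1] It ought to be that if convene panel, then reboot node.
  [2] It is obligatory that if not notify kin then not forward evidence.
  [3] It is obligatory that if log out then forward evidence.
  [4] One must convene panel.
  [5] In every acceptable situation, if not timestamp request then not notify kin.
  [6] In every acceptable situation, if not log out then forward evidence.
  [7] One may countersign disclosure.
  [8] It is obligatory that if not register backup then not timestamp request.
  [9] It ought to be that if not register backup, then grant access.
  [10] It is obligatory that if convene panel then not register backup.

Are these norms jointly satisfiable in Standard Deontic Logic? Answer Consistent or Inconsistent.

Premises 3 and 6 cover both cases: O(log_out → forward_evidence) and O(¬log_out → forward_evidence). Since log_out ∨ ¬log_out is a tautology, O(forward_evidence) follows.
The contrapositive of premise 2 (O(¬notify_kin → ¬forward_evidence)) is O(forward_evidence → notify_kin), and O(forward_evidence) is already established, so O(notify_kin).
The contrapositive of premise 5 (O(¬timestamp_request → ¬notify_kin)) is O(notify_kin → timestamp_request), and O(notify_kin) is already established, so O(timestamp_request).
Premise 8, O(¬register_backup → ¬timestamp_request), contraposes to O(timestamp_request → register_backup); with O(timestamp_request) we get O(register_backup).
Premise 10, O(convene_panel → ¬register_backup), contraposes to O(register_backup → ¬convene_panel); with O(register_backup) we get O(¬convene_panel).
Yet premise 4 states O(convene_panel).
We now have both O(¬convene_panel) and O(convene_panel) — convene_panel is simultaneously obligatory and forbidden, violating the D-axiom.

Inconsistent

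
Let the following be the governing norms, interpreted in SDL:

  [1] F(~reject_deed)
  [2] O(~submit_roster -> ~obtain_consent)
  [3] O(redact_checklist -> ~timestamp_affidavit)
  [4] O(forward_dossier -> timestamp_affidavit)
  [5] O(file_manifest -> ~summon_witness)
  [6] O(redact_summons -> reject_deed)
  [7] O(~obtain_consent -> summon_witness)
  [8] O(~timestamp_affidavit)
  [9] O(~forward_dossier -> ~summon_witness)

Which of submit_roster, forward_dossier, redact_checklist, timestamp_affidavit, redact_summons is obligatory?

From premise 8 we have O(~timestamp_affidavit).
Premise 4, O(forward_dossier -> timestamp_affidavit), contraposes to O(~timestamp_affidavit -> ~forward_dossier); with O(~timestamp_affidavit) we get O(~forward_dossier).
With premise 9, O(~forward_dossier -> ~summon_witness), the K-axiom yields O(~summon_witness).
Premise 7, O(~obtain_consent -> summon_witness), contraposes to O(~summon_witness -> obtain_consent); with O(~summon_witness) we get O(obtain_consent).
The contrapositive of premise 2 (O(~submit_roster -> ~obtain_consent)) is O(obtain_consent -> submit_roster), and O(obtain_consent) is already established, so O(submit_roster).
So O(submit_roster) holds — submit_roster is obligatory. None of the other listed options is made obligatory by any chain of premises.

submit_roster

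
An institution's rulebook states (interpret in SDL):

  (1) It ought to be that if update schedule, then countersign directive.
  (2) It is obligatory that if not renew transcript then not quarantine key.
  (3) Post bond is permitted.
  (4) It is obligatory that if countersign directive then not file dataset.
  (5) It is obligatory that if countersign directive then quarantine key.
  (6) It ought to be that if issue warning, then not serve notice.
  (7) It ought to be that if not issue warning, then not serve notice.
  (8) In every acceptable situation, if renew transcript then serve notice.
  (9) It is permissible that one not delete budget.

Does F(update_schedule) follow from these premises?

Premises 6 and 7 cover both cases: O(issue_warning → ¬serve_notice) and O(¬issue_warning → ¬serve_notice). Since issue_warning ∨ ¬issue_warning is a tautology, O(¬serve_notice) follows.
Premise 8, O(renew_transcript → serve_notice), contraposes to O(¬serve_notice → ¬renew_transcript); with O(¬serve_notice) we get O(¬renew_transcript).
From O(¬renew_transcript) and premise 2, O(¬renew_transcript → ¬quarantine_key), we obtain O(¬quarantine_key).
The contrapositive of premise 5 (O(countersign_directive → quarantine_key)) is O(¬quarantine_key → ¬countersign_directive), and O(¬quarantine_key) is already established, so O(¬countersign_directive).
Premise 1 is O(update_schedule → countersign_directive); contrapositively O(¬countersign_directive → ¬update_schedule). Since O(¬countersign_directive) holds, K gives O(¬update_schedule).
Premises 3, 4, 9 do not contribute to this derivation.
So O(¬update_schedule) holds, i.e. F(update_schedule). The claim follows.

Yes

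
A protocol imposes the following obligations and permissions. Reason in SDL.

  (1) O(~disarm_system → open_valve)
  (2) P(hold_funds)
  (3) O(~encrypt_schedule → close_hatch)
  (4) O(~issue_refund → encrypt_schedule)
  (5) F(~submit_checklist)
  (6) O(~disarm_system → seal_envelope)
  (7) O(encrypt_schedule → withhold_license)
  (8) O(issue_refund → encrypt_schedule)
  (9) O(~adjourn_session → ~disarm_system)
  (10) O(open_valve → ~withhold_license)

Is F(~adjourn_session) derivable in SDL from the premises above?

Yes

By case analysis on ~issue_refund: premise 4 gives O(~issue_refund → encrypt_schedule) and premise 8 gives O(issue_refund → encrypt_schedule), so O(encrypt_schedule) either way.
With premise 7, O(encrypt_schedule → withhold_license), the K-axiom yields O(withhold_license).
Premise 10, O(open_valve → ~withhold_license), contraposes to O(withhold_license → ~open_valve); with O(withhold_license) we get O(~open_valve).
Premise 1, O(~disarm_system → open_valve), contraposes to O(~open_valve → disarm_system); with O(~open_valve) we get O(disarm_system).
Premise 9, O(~adjourn_session → ~disarm_system), contraposes to O(disarm_system → adjourn_session); with O(disarm_system) we get O(adjourn_session).
Premises 2, 3, 5, 6 do not contribute to this derivation.
So O(adjourn_session) holds, i.e. F(~adjourn_session). The claim follows.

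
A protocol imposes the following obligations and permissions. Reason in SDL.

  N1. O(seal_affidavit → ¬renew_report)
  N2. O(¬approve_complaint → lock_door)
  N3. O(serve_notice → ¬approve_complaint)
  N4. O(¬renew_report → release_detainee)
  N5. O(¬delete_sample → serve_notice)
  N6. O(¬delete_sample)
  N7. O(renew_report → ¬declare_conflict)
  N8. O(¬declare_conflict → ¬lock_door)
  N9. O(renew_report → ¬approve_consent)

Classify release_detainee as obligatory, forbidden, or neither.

Premise 6 gives O(¬delete_sample).
Premise 5 is O(¬delete_sample → serve_notice); since O(¬delete_sample), deontic closure gives O(serve_notice).
Applying K to premise 3 (O(serve_notice → ¬approve_complaint)) and O(serve_notice) yields O(¬approve_complaint).
Applying K to premise 2 (O(¬approve_complaint → lock_door)) and O(¬approve_complaint) yields O(lock_door).
The contrapositive of premise 8 (O(¬declare_conflict → ¬lock_door)) is O(lock_door → declare_conflict), and O(lock_door) is already established, so O(declare_conflict).
Premise 7 is O(renew_report → ¬declare_conflict); contrapositively O(declare_conflict → ¬renew_report). Since O(declare_conflict) holds, K gives O(¬renew_report).
Applying K to premise 4 (O(¬renew_report → release_detainee)) and O(¬renew_report) yields O(release_detainee).
Premises 1, 9 do not contribute to this derivation.
Hence release_detainee is obligatory.

Obligatory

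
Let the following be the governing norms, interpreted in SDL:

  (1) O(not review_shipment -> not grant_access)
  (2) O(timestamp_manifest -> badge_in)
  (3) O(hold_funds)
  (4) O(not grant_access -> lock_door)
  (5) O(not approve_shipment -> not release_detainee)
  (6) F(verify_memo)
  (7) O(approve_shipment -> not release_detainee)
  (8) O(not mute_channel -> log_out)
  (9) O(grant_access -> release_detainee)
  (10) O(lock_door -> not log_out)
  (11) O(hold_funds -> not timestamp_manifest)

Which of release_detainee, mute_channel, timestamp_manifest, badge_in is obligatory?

Premises 5 and 7 are O(not approve_shipment -> not release_detainee) and O(approve_shipment -> not release_detainee); every ideal world satisfies not approve_shipment or approve_shipment, so in either case not release_detainee holds — hence O(not release_detainee).
Premise 9, O(grant_access -> release_detainee), contraposes to O(not release_detainee -> not grant_access); with O(not release_detainee) we get O(not grant_access).
From O(not grant_access) and premise 4, O(not grant_access -> lock_door), we obtain O(lock_door).
With premise 10, O(lock_door -> not log_out), the K-axiom yields O(not log_out).
Premise 8 is O(not mute_channel -> log_out); contrapositively O(not log_out -> mute_channel). Since O(not log_out) holds, K gives O(mute_channel).
So O(mute_channel) holds — mute_channel is obligatory. None of the other listed options is made obligatory by any chain of premises.

mute_channel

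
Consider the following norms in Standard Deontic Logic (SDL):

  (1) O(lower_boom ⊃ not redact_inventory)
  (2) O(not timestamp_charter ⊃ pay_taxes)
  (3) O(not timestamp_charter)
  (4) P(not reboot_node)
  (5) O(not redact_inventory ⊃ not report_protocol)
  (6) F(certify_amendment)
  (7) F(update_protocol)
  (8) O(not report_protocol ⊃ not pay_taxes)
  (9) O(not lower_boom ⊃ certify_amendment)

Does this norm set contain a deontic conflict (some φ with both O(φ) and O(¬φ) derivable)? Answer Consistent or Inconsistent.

Inconsistent

Premise 3 states O(not timestamp_charter) outright.
With premise 2, O(not timestamp_charter ⊃ pay_taxes), the K-axiom yields O(pay_taxes).
Premise 8, O(not report_protocol ⊃ not pay_taxes), contraposes to O(pay_taxes ⊃ report_protocol); with O(pay_taxes) we get O(report_protocol).
Premise 5, O(not redact_inventory ⊃ not report_protocol), contraposes to O(report_protocol ⊃ redact_inventory); with O(report_protocol) we get O(redact_inventory).
Premise 1, O(lower_boom ⊃ not redact_inventory), contraposes to O(redact_inventory ⊃ not lower_boom); with O(redact_inventory) we get O(not lower_boom).
Applying K to premise 9 (O(not lower_boom ⊃ certify_amendment)) and O(not lower_boom) yields O(certify_amendment).
However, F(certify_amendment) at premise 6 amounts to O(not certify_amendment).
We now have both O(certify_amendment) and O(not certify_amendment) — certify_amendment is simultaneously obligatory and forbidden, violating the D-axiom.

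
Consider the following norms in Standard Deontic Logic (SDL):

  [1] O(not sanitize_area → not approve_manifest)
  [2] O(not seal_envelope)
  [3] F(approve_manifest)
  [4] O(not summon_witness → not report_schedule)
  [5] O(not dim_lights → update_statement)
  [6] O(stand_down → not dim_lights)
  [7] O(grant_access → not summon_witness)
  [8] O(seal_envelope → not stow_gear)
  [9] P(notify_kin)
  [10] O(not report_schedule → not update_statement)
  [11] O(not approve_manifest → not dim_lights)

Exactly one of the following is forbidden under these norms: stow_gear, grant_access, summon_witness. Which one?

grant_access

F(approve_manifest) at premise 3 means O(not approve_manifest).
With premise 11, O(not approve_manifest → not dim_lights), the K-axiom yields O(not dim_lights).
Premise 5 is O(not dim_lights → update_statement); since O(not dim_lights), deontic closure gives O(update_statement).
Premise 10 is O(not report_schedule → not update_statement); contrapositively O(update_statement → report_schedule). Since O(update_statement) holds, K gives O(report_schedule).
The contrapositive of premise 4 (O(not summon_witness → not report_schedule)) is O(report_schedule → summon_witness), and O(report_schedule) is already established, so O(summon_witness).
Premise 7, O(grant_access → not summon_witness), contraposes to O(summon_witness → not grant_access); with O(summon_witness) we get O(not grant_access).
So O(not grant_access) holds, i.e. grant_access is forbidden. None of the other listed options is forbidden under the premises.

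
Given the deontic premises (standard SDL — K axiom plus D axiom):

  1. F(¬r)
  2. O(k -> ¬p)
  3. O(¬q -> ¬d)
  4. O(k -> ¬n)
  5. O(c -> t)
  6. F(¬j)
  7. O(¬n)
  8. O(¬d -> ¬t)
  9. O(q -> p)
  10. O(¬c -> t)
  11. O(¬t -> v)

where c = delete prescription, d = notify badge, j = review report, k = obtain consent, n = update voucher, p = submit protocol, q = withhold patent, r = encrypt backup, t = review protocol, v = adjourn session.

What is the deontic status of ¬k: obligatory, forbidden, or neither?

Premises 10 and 5 cover both cases: O(¬c -> t) and O(c -> t). Since ¬c ∨ c is a tautology, O(t) follows.
The contrapositive of premise 8 (O(¬d -> ¬t)) is O(t -> d), and O(t) is already established, so O(d).
Premise 3 is O(¬q -> ¬d); contrapositively O(d -> q). Since O(d) holds, K gives O(q).
Applying K to premise 9 (O(q -> p)) and O(q) yields O(p).
Premise 2 is O(k -> ¬p); contrapositively O(p -> ¬k). Since O(p) holds, K gives O(¬k).
Premises 1, 4, 6, 7, 11 do not contribute to this derivation.
Hence ¬k is obligatory.

Obligatory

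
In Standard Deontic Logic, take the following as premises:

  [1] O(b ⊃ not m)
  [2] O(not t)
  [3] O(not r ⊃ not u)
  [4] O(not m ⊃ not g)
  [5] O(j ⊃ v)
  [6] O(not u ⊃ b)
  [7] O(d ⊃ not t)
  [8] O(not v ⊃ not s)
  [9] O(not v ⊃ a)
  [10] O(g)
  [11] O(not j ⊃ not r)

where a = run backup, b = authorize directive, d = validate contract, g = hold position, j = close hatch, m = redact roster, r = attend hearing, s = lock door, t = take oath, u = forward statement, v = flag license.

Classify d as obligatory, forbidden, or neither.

Neither

Premise 7 is O(d ⊃ not t); even if O(not t) held, inferring O(d) would be affirming the consequent — invalid.
No premise or chain of K-axiom applications forces O(d), and none forces O(not d). So d is neither obligatory nor forbidden under these norms.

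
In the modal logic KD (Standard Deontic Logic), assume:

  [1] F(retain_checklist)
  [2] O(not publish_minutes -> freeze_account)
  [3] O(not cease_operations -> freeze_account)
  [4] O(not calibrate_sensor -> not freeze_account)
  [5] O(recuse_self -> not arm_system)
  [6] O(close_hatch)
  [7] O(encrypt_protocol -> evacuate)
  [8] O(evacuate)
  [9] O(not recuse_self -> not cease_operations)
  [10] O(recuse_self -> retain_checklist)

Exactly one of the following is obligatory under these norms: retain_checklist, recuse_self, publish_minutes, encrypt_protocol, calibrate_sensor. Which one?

calibrate_sensor

Premise 1 is F(retain_checklist), i.e. O(not retain_checklist).
Premise 10 is O(recuse_self -> retain_checklist); contrapositively O(not retain_checklist -> not recuse_self). Since O(not retain_checklist) holds, K gives O(not recuse_self).
Applying K to premise 9 (O(not recuse_self -> not cease_operations)) and O(not recuse_self) yields O(not cease_operations).
Applying K to premise 3 (O(not cease_operations -> freeze_account)) and O(not cease_operations) yields O(freeze_account).
Premise 4, O(not calibrate_sensor -> not freeze_account), contraposes to O(freeze_account -> calibrate_sensor); with O(freeze_account) we get O(calibrate_sensor).
So O(calibrate_sensor) holds — calibrate_sensor is obligatory. None of the other listed options is made obligatory by any chain of premises.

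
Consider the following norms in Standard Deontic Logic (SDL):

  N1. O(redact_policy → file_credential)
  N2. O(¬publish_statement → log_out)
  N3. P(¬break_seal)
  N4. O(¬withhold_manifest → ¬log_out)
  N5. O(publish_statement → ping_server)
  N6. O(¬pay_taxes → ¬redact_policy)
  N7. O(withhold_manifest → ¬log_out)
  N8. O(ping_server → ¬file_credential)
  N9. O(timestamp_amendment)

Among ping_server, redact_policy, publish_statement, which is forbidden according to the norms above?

redact_policy

Premises 4 and 7 cover both cases: O(¬withhold_manifest → ¬log_out) and O(withhold_manifest → ¬log_out). Since ¬withhold_manifest ∨ withhold_manifest is a tautology, O(¬log_out) follows.
The contrapositive of premise 2 (O(¬publish_statement → log_out)) is O(¬log_out → publish_statement), and O(¬log_out) is already established, so O(publish_statement).
With premise 5, O(publish_statement → ping_server), the K-axiom yields O(ping_server).
With premise 8, O(ping_server → ¬file_credential), the K-axiom yields O(¬file_credential).
Premise 1, O(redact_policy → file_credential), contraposes to O(¬file_credential → ¬redact_policy); with O(¬file_credential) we get O(¬redact_policy).
So O(¬redact_policy) holds, i.e. redact_policy is forbidden. None of the other listed options is forbidden under the premises.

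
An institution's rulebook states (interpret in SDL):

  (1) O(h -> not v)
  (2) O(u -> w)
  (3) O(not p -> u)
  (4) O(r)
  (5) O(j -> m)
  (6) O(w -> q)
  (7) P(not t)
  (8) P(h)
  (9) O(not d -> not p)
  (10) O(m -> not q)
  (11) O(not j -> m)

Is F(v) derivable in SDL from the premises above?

Premise 1 is O(h -> not v), but O(h) is not derivable from the premises (the permission P(h) asserts only not O(not h), not O(h)), so it does not yield O(not v).
No other premise forces O(not v). An ideal world satisfying every premise can still have v true, so F(v) is not derivable.

No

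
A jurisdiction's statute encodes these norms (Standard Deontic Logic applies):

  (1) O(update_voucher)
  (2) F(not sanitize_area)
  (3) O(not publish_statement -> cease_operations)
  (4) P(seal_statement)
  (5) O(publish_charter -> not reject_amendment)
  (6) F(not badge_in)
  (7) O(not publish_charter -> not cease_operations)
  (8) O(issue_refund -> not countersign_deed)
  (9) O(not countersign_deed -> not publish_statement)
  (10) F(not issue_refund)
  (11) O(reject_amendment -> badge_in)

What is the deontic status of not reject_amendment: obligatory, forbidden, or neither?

Obligatory

Premise 10 is F(not issue_refund), i.e. O(issue_refund).
With premise 8, O(issue_refund -> not countersign_deed), the K-axiom yields O(not countersign_deed).
From O(not countersign_deed) and premise 9, O(not countersign_deed -> not publish_statement), we obtain O(not publish_statement).
Applying K to premise 3 (O(not publish_statement -> cease_operations)) and O(not publish_statement) yields O(cease_operations).
Premise 7, O(not publish_charter -> not cease_operations), contraposes to O(cease_operations -> publish_charter); with O(cease_operations) we get O(publish_charter).
From O(publish_charter) and premise 5, O(publish_charter -> not reject_amendment), we obtain O(not reject_amendment).
Premises 1, 2, 4, 6, 11 do not contribute to this derivation.
Hence not reject_amendment is obligatory.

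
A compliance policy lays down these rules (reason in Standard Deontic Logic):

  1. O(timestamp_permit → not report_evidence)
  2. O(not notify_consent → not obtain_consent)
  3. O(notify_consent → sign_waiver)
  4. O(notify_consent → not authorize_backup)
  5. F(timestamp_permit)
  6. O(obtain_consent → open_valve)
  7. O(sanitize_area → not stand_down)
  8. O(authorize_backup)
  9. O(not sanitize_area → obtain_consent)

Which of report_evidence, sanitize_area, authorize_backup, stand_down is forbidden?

stand_down

From premise 8 we have O(authorize_backup).
The contrapositive of premise 4 (O(notify_consent → not authorize_backup)) is O(authorize_backup → not notify_consent), and O(authorize_backup) is already established, so O(not notify_consent).
Applying K to premise 2 (O(not notify_consent → not obtain_consent)) and O(not notify_consent) yields O(not obtain_consent).
Premise 9, O(not sanitize_area → obtain_consent), contraposes to O(not obtain_consent → sanitize_area); with O(not obtain_consent) we get O(sanitize_area).
From O(sanitize_area) and premise 7, O(sanitize_area → not stand_down), we obtain O(not stand_down).
So O(not stand_down) holds, i.e. stand_down is forbidden. None of the other listed options is forbidden under the premises.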